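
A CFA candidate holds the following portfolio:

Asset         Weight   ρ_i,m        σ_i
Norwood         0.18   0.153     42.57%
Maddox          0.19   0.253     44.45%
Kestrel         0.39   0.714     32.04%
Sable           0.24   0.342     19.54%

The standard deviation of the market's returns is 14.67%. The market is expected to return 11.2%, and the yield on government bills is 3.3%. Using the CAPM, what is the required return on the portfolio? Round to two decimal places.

β_Norwood = 0.153 × 42.57% / 14.67% = 0.4440
β_Maddox = 0.253 × 44.45% / 14.67% = 0.7666
β_Kestrel = 0.714 × 32.04% / 14.67% = 1.5594
β_Sable = 0.342 × 19.54% / 14.67% = 0.4555
β_P = Σ w_i β_i = 0.18×0.4440 + 0.19×0.7666 + 0.39×1.5594 + 0.24×0.4555 = 0.9431
MRP = 11.2% − 3.3% = 7.90%
E(R_P) = R_f + β_P × MRP = 3.3% + 0.9431 × 7.9% = 10.75%

10.75%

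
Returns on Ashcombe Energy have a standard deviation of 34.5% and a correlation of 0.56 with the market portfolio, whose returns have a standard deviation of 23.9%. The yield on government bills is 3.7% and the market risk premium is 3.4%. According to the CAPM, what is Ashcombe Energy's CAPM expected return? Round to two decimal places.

6.45%

β = ρ × σ_i / σ_m = 0.56 × 34.5% / 23.9% = 0.8084
E(R) = 3.7% + 0.8084 × 3.4% = 6.45%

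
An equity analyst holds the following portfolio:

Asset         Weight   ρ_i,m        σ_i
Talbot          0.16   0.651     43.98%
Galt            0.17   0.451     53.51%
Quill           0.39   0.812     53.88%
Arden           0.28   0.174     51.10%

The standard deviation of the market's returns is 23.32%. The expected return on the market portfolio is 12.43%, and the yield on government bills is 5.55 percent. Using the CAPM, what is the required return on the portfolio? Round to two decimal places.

β_Talbot = 0.651 × 43.98% / 23.32% = 1.2277
β_Galt = 0.451 × 53.51% / 23.32% = 1.0349
β_Quill = 0.812 × 53.88% / 23.32% = 1.8761
β_Arden = 0.174 × 51.10% / 23.32% = 0.3813
β_P = Σ w_i β_i = 0.16×1.2277 + 0.17×1.0349 + 0.39×1.8761 + 0.28×0.3813 = 1.2108
MRP = 12.43% − 5.55% = 6.88%
E(R_P) = R_f + β_P × MRP = 5.55% + 1.2108 × 6.88% = 13.88%

13.88%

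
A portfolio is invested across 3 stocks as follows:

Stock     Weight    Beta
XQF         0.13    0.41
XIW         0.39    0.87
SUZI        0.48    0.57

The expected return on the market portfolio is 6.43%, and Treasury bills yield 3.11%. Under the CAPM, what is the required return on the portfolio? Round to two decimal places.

5.32%

β_P = Σ w_i β_i = 0.13×0.41 + 0.39×0.87 + 0.48×0.57 = 0.6662
MRP = 6.43% − 3.11% = 3.32%
E(R_P) = R_f + β_P × MRP = 3.11% + 0.6662 × 3.32% = 5.32%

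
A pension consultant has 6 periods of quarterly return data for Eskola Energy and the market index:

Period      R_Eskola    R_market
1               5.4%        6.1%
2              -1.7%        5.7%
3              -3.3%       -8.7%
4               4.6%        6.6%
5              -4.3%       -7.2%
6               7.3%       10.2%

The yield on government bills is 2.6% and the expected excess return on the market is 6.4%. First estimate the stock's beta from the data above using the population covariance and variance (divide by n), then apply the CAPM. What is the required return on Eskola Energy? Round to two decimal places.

6.04%

Mean R_i = (5.4 − 1.7 − 3.3 + 4.6 − 4.3 + 7.3) / 6 = 1.3333%
Mean R_m = (6.1 + 5.7 − 8.7 + 6.6 − 7.2 + 10.2) / 6 = 2.1167%
Σ(R_i − R̄_i)(R_m − R̄_m) = 170.8067  ⇒  Cov = 170.8067 / 6 = 28.4678
Σ(R_m − R̄_m)² = 317.9483  ⇒  Var(R_m) = 317.9483 / 6 = 52.9914
β = Cov / Var(R_m) = 28.4678 / 52.9914 = 0.5372
E(R) = R_f + β × MRP = 2.6% + 0.5372 × 6.4% = 6.04%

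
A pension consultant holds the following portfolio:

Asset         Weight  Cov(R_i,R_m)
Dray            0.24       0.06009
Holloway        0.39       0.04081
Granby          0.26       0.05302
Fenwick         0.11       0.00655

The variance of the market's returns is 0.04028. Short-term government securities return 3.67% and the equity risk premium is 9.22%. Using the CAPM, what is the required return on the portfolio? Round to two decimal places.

β_Dray = 0.06009 / 0.04028 = 1.4918
β_Holloway = 0.04081 / 0.04028 = 1.0132
β_Granby = 0.05302 / 0.04028 = 1.3163
β_Fenwick = 0.00655 / 0.04028 = 0.1626
β_P = Σ w_i β_i = 0.24×1.4918 + 0.39×1.0132 + 0.26×1.3163 + 0.11×0.1626 = 1.1133
E(R_P) = R_f + β_P × MRP = 3.67% + 1.1133 × 9.22% = 13.93%

13.93%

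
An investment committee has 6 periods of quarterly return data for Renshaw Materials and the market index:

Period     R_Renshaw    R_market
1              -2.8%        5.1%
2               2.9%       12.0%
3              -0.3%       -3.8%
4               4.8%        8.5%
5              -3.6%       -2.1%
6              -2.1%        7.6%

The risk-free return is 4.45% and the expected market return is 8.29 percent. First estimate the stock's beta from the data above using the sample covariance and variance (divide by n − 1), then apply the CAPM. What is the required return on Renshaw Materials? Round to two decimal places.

Mean R_i = (-2.8 + 2.9 − 0.3 + 4.8 − 3.6 − 2.1) / 6 = -0.1833%
Mean R_m = (5.1 + 12.0 − 3.8 + 8.5 − 2.1 + 7.6) / 6 = 4.5500%
Σ(R_i − R̄_i)(R_m − R̄_m) = 59.0650  ⇒  Cov = 59.0650 / 5 = 11.8130
Σ(R_m − R̄_m)² = 194.6550  ⇒  Var(R_m) = 194.6550 / 5 = 38.9310
β = Cov / Var(R_m) = 11.8130 / 38.9310 = 0.3034
MRP = 8.29% − 4.45% = 3.84%
E(R) = R_f + β × MRP = 4.45% + 0.3034 × 3.84% = 5.62%

5.62%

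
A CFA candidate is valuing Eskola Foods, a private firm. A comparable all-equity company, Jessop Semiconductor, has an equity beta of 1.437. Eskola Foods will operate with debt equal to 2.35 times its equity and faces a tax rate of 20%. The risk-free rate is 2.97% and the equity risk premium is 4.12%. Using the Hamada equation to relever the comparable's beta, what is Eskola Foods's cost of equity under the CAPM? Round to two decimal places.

β_L = β_U × [1 + (1 − t)(D/E)] = 1.437 × [1 + (1 − 0.20) × 2.35]
    = 1.437 × [1 + 0.80 × 2.35] = 1.437 × 2.8800 = 4.1386
E(R) = R_f + β_L × MRP = 2.97% + 4.1386 × 4.12% = 20.02%

20.02%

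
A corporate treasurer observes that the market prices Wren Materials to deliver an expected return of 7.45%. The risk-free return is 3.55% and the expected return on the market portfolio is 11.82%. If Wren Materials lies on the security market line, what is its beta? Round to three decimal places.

MRP = 11.82% − 3.55% = 8.27%
β = (E(R) − R_f) / MRP = (7.45% − 3.55%) / 8.27% = 3.90% / 8.27% = 0.472

0.472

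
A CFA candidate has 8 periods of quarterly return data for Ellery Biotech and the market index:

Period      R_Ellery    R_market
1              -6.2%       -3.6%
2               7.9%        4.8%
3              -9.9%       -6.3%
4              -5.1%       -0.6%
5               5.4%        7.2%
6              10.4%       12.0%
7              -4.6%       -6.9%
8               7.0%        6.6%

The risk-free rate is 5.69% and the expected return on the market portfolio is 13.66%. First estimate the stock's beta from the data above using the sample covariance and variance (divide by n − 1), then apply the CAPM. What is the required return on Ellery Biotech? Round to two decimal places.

Mean R_i = (-6.2 + 7.9 − 9.9 − 5.1 + 5.4 + 10.4 − 4.6 + 7.0) / 8 = 0.6125%
Mean R_m = (-3.6 + 4.8 − 6.3 − 0.6 + 7.2 + 12.0 − 6.9 + 6.6) / 8 = 1.6500%
Σ(R_i − R̄_i)(R_m − R̄_m) = 359.2050  ⇒  Cov = 359.2050 / 7 = 51.3150
Σ(R_m − R̄_m)² = 341.2800  ⇒  Var(R_m) = 341.2800 / 7 = 48.7543
β = Cov / Var(R_m) = 51.3150 / 48.7543 = 1.0525
MRP = 13.66% − 5.69% = 7.97%
E(R) = R_f + β × MRP = 5.69% + 1.0525 × 7.97% = 14.08%

14.08%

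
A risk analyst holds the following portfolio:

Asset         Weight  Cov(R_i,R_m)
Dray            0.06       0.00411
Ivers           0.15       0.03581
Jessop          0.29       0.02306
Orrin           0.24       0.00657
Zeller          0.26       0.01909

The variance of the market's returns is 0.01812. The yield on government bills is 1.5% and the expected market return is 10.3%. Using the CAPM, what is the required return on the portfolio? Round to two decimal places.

β_Dray = 0.00411 / 0.01812 = 0.2268
β_Ivers = 0.03581 / 0.01812 = 1.9763
β_Jessop = 0.02306 / 0.01812 = 1.2726
β_Orrin = 0.00657 / 0.01812 = 0.3626
β_Zeller = 0.01909 / 0.01812 = 1.0535
β_P = Σ w_i β_i = 0.06×0.2268 + 0.15×1.9763 + 0.29×1.2726 + 0.24×0.3626 + 0.26×1.0535 = 1.0400
MRP = 10.3% − 1.5% = 8.80%
E(R_P) = R_f + β_P × MRP = 1.5% + 1.0400 × 8.8% = 10.65%

10.65%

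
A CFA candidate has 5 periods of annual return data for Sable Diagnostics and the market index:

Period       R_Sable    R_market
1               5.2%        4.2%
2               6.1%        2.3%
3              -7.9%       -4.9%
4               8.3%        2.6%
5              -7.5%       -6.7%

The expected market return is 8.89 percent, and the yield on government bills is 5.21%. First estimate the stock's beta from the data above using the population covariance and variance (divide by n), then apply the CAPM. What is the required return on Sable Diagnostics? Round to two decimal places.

10.82%

Mean R_i = (5.2 + 6.1 − 7.9 + 8.3 − 7.5) / 5 = 0.8400%
Mean R_m = (4.2 + 2.3 − 4.9 + 2.6 − 6.7) / 5 = -0.5000%
Σ(R_i − R̄_i)(R_m − R̄_m) = 148.5100  ⇒  Cov = 148.5100 / 5 = 29.7020
Σ(R_m − R̄_m)² = 97.3400  ⇒  Var(R_m) = 97.3400 / 5 = 19.4680
β = Cov / Var(R_m) = 29.7020 / 19.4680 = 1.5257
MRP = 8.89% − 5.21% = 3.68%
E(R) = R_f + β × MRP = 5.21% + 1.5257 × 3.68% = 10.82%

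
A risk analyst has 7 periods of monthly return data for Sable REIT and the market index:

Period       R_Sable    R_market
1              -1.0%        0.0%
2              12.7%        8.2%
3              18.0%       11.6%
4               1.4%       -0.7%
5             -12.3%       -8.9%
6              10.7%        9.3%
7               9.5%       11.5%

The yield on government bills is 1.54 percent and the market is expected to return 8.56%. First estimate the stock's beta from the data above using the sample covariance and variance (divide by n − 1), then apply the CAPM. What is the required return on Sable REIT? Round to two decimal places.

Mean R_i = (-1.0 + 12.7 + 18.0 + 1.4 − 12.3 + 10.7 + 9.5) / 7 = 5.5714%
Mean R_m = (0.0 + 8.2 + 11.6 − 0.7 − 8.9 + 9.3 + 11.5) / 7 = 4.4286%
Σ(R_i − R̄_i)(R_m − R̄_m) = 457.4757  ⇒  Cov = 457.4757 / 6 = 76.2460
Σ(R_m − R̄_m)² = 362.9543  ⇒  Var(R_m) = 362.9543 / 6 = 60.4924
β = Cov / Var(R_m) = 76.2460 / 60.4924 = 1.2604
MRP = 8.56% − 1.54% = 7.02%
E(R) = R_f + β × MRP = 1.54% + 1.2604 × 7.02% = 10.39%

10.39%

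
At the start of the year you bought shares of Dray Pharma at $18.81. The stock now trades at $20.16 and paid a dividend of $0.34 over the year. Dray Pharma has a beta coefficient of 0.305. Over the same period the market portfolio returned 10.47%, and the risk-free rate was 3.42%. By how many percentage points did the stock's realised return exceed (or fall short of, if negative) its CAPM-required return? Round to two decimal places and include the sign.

+3.41%

Realised HPR = (P1 + D1 − P0) / P0 = (20.16 + 0.34 − 18.81) / 18.81 = 1.69 / 18.81 = 8.9846%
MRP = 10.47% − 3.42% = 7.05%
CAPM required = R_f + β·MRP = 3.42% + 0.305 × 7.05% = 5.57025%
α = realised − required = 8.9846% − 5.57025% = +3.41%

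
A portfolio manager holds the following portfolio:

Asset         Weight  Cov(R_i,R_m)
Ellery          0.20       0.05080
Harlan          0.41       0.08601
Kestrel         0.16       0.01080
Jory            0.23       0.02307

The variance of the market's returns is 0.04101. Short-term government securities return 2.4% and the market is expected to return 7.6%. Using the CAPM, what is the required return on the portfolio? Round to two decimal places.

β_Ellery = 0.05080 / 0.04101 = 1.2387
β_Harlan = 0.08601 / 0.04101 = 2.0973
β_Kestrel = 0.01080 / 0.04101 = 0.2634
β_Jory = 0.02307 / 0.04101 = 0.5625
β_P = Σ w_i β_i = 0.20×1.2387 + 0.41×2.0973 + 0.16×0.2634 + 0.23×0.5625 = 1.2792
MRP = 7.6% − 2.4% = 5.20%
E(R_P) = R_f + β_P × MRP = 2.4% + 1.2792 × 5.2% = 9.05%

9.05%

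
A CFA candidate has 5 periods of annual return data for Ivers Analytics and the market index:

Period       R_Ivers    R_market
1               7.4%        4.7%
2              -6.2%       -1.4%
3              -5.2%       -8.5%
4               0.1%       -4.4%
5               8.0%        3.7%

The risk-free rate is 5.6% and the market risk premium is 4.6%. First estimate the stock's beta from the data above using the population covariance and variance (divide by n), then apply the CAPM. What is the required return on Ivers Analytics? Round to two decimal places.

10.17%

Mean R_i = (7.4 − 6.2 − 5.2 + 0.1 + 8.0) / 5 = 0.8200%
Mean R_m = (4.7 − 1.4 − 8.5 − 4.4 + 3.7) / 5 = -1.1800%
Σ(R_i − R̄_i)(R_m − R̄_m) = 121.6580  ⇒  Cov = 121.6580 / 5 = 24.3316
Σ(R_m − R̄_m)² = 122.3880  ⇒  Var(R_m) = 122.3880 / 5 = 24.4776
β = Cov / Var(R_m) = 24.3316 / 24.4776 = 0.9940
E(R) = R_f + β × MRP = 5.6% + 0.9940 × 4.6% = 10.17%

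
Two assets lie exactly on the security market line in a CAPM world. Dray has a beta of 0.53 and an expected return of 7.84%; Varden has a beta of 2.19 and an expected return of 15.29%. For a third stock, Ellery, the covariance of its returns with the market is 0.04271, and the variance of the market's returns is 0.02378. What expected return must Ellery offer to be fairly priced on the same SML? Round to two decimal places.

13.52%

MRP = (15.29% − 7.84%) / (2.19 − 0.53) = 4.4880%
R_f = 7.84% − 0.53 × 4.4880% = 5.4614%
β_Ellery = Cov / Var(R_m) = 0.04271 / 0.02378 = 1.7960
E(R_Ellery) = R_f + β × MRP = 5.4614% + 1.7960 × 4.4880% = 13.52%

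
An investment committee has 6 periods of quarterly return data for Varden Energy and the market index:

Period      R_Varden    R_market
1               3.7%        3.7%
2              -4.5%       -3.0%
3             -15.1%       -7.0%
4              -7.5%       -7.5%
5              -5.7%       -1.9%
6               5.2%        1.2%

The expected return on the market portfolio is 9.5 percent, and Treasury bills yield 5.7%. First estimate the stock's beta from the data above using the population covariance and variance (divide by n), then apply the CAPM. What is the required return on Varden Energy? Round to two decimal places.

Mean R_i = (3.7 − 4.5 − 15.1 − 7.5 − 5.7 + 5.2) / 6 = -3.9833%
Mean R_m = (3.7 − 3.0 − 7.0 − 7.5 − 1.9 + 1.2) / 6 = -2.4167%
Σ(R_i − R̄_i)(R_m − R̄_m) = 148.4517  ⇒  Cov = 148.4517 / 6 = 24.7420
Σ(R_m − R̄_m)² = 97.9483  ⇒  Var(R_m) = 97.9483 / 6 = 16.3247
β = Cov / Var(R_m) = 24.7420 / 16.3247 = 1.5156
MRP = 9.5% − 5.7% = 3.80%
E(R) = R_f + β × MRP = 5.7% + 1.5156 × 3.8% = 11.46%

11.46%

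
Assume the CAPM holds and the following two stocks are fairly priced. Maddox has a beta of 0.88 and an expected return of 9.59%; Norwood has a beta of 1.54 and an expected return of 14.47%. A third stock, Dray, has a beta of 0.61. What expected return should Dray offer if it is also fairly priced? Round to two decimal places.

MRP (SML slope) = (14.47% − 9.59%) / (1.54 − 0.88) = 4.88% / 0.66 = 7.3939%
R_f (intercept) = 9.59% − 0.88 × 7.3939% = 3.0834%
E(R_Dray) = R_f + β × MRP = 3.0834% + 0.61 × 7.3939% = 7.59%

7.59%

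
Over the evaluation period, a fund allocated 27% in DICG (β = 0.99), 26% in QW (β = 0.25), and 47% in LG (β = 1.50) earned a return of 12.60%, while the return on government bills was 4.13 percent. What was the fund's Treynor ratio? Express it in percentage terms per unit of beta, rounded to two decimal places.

β_P = 0.27×0.99 + 0.26×0.25 + 0.47×1.50 = 1.0373
Treynor = (R_P − R_f) / β_P = (12.60% − 4.13%) / 1.0373 = 8.47% / 1.0373 = 8.17%

8.17%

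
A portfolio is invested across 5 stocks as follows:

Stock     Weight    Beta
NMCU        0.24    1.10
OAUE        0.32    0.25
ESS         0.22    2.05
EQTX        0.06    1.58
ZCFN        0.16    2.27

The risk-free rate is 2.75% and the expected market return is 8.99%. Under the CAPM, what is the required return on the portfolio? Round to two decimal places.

10.57%

β_P = Σ w_i β_i = 0.24×1.10 + 0.32×0.25 + 0.22×2.05 + 0.06×1.58 + 0.16×2.27 = 1.2530
MRP = 8.99% − 2.75% = 6.24%
E(R_P) = R_f + β_P × MRP = 2.75% + 1.2530 × 6.24% = 10.57%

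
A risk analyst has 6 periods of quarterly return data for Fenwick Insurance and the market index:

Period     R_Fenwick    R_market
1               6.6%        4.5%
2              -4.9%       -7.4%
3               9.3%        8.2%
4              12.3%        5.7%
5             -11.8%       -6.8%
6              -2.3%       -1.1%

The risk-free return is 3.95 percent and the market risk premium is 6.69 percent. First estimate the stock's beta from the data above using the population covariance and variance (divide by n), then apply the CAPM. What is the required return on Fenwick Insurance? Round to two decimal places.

Mean R_i = (6.6 − 4.9 + 9.3 + 12.3 − 11.8 − 2.3) / 6 = 1.5333%
Mean R_m = (4.5 − 7.4 + 8.2 + 5.7 − 6.8 − 1.1) / 6 = 0.5167%
Σ(R_i − R̄_i)(R_m − R̄_m) = 290.3467  ⇒  Cov = 290.3467 / 6 = 48.3911
Σ(R_m − R̄_m)² = 220.5883  ⇒  Var(R_m) = 220.5883 / 6 = 36.7647
β = Cov / Var(R_m) = 48.3911 / 36.7647 = 1.3162
E(R) = R_f + β × MRP = 3.95% + 1.3162 × 6.69% = 12.76%

12.76%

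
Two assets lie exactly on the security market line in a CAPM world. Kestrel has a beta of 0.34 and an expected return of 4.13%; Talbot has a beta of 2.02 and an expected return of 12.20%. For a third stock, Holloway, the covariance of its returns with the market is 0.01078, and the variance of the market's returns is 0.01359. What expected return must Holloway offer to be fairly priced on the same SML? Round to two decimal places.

MRP = (12.20% − 4.13%) / (2.02 − 0.34) = 4.8036%
R_f = 4.13% − 0.34 × 4.8036% = 2.4968%
β_Holloway = Cov / Var(R_m) = 0.01078 / 0.01359 = 0.7932
E(R_Holloway) = R_f + β × MRP = 2.4968% + 0.7932 × 4.8036% = 6.31%

6.31%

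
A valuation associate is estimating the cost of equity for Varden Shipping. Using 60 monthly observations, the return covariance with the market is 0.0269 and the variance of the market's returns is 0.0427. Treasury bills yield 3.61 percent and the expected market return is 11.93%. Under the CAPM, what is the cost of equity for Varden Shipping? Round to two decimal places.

8.85%

β = Cov(R_i, R_m) / Var(R_m) = 0.0269 / 0.0427 = 0.6300
MRP = 11.93% − 3.61% = 8.32%
E(R) = R_f + β × MRP = 3.61% + 0.6300 × 8.32% = 8.85%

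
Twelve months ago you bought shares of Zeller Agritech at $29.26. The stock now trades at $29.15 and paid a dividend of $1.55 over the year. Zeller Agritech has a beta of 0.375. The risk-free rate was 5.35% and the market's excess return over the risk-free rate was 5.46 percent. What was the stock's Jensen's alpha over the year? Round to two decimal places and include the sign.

Realised HPR = (P1 + D1 − P0) / P0 = (29.15 + 1.55 − 29.26) / 29.26 = 1.44 / 29.26 = 4.9214%
CAPM required = R_f + β·MRP = 5.35% + 0.375 × 5.46% = 7.39750%
α = realised − required = 4.9214% − 7.39750% = -2.48%

-2.48%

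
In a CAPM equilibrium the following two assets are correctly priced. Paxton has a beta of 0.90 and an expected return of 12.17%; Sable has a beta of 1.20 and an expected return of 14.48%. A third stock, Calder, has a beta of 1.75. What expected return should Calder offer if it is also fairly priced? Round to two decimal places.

MRP (SML slope) = (14.48% − 12.17%) / (1.20 − 0.90) = 2.31% / 0.30 = 7.7000%
R_f (intercept) = 12.17% − 0.90 × 7.7000% = 5.2400%
E(R_Calder) = R_f + β × MRP = 5.2400% + 1.75 × 7.7000% = 18.72%

18.72%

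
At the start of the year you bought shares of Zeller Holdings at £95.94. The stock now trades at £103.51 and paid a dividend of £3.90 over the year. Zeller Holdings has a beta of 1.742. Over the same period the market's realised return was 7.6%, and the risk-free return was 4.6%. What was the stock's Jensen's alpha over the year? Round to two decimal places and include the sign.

+2.13%

Realised HPR = (P1 + D1 − P0) / P0 = (103.51 + 3.90 − 95.94) / 95.94 = 11.47 / 95.94 = 11.9554%
MRP = 7.6% − 4.6% = 3.00%
CAPM required = R_f + β·MRP = 4.6% + 1.742 × 3.0% = 9.8260%
α = realised − required = 11.9554% − 9.8260% = +2.13%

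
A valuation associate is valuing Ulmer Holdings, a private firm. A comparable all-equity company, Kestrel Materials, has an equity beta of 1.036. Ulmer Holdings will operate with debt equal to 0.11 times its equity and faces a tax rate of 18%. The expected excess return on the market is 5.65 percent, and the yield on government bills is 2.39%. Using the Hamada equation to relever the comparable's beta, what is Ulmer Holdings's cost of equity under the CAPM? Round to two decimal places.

β_L = β_U × [1 + (1 − t)(D/E)] = 1.036 × [1 + (1 − 0.18) × 0.11]
    = 1.036 × [1 + 0.82 × 0.11] = 1.036 × 1.0902 = 1.1294
E(R) = R_f + β_L × MRP = 2.39% + 1.1294 × 5.65% = 8.77%

8.77%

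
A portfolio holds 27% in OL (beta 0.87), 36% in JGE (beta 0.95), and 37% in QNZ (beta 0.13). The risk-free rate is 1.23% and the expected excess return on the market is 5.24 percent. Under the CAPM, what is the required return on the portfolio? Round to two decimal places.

4.51%

β_P = Σ w_i β_i = 0.27×0.87 + 0.36×0.95 + 0.37×0.13 = 0.6250
E(R_P) = R_f + β_P × MRP = 1.23% + 0.6250 × 5.24% = 4.51%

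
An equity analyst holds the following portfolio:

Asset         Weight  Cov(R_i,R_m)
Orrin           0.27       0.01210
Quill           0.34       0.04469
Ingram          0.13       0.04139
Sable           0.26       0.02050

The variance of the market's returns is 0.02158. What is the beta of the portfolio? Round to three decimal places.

β_Orrin = 0.01210 / 0.02158 = 0.5607
β_Quill = 0.04469 / 0.02158 = 2.0709
β_Ingram = 0.04139 / 0.02158 = 1.9180
β_Sable = 0.02050 / 0.02158 = 0.9500
β_P = Σ w_i β_i = 0.27×0.5607 + 0.34×2.0709 + 0.13×1.9180 + 0.26×0.9500 = 1.3518

1.352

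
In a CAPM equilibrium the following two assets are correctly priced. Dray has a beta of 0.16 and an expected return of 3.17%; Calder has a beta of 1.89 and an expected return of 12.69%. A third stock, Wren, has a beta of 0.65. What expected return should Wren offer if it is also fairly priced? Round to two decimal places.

5.87%

MRP (SML slope) = (12.69% − 3.17%) / (1.89 − 0.16) = 9.52% / 1.73 = 5.5029%
R_f (intercept) = 3.17% − 0.16 × 5.5029% = 2.2895%
E(R_Wren) = R_f + β × MRP = 2.2895% + 0.65 × 5.5029% = 5.87%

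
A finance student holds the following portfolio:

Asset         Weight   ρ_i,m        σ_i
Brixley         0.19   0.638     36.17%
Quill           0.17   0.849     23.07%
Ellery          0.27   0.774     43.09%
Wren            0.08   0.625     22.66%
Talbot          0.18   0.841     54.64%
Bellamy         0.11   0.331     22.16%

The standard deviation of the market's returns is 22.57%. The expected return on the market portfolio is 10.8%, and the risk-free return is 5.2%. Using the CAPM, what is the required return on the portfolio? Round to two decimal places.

β_Brixley = 0.638 × 36.17% / 22.57% = 1.0224
β_Quill = 0.849 × 23.07% / 22.57% = 0.8678
β_Ellery = 0.774 × 43.09% / 22.57% = 1.4777
β_Wren = 0.625 × 22.66% / 22.57% = 0.6275
β_Talbot = 0.841 × 54.64% / 22.57% = 2.0360
β_Bellamy = 0.331 × 22.16% / 22.57% = 0.3250
β_P = Σ w_i β_i = 0.19×1.0224 + 0.17×0.8678 + 0.27×1.4777 + 0.08×0.6275 + 0.18×2.0360 + 0.11×0.3250 = 1.1932
MRP = 10.8% − 5.2% = 5.60%
E(R_P) = R_f + β_P × MRP = 5.2% + 1.1932 × 5.6% = 11.88%

11.88%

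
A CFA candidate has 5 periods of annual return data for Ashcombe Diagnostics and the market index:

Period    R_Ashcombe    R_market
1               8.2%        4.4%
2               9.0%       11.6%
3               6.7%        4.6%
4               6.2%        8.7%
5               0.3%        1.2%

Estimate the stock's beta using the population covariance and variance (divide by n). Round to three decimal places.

Mean R_i = (8.2 + 9.0 + 6.7 + 6.2 + 0.3) / 5 = 6.0800%
Mean R_m = (4.4 + 11.6 + 4.6 + 8.7 + 1.2) / 5 = 6.1000%
Σ(R_i − R̄_i)(R_m − R̄_m) = 40.1600  ⇒  Cov = 40.1600 / 5 = 8.0320
Σ(R_m − R̄_m)² = 66.1600  ⇒  Var(R_m) = 66.1600 / 5 = 13.2320
β = Cov / Var(R_m) = 8.0320 / 13.2320 = 0.6070

0.607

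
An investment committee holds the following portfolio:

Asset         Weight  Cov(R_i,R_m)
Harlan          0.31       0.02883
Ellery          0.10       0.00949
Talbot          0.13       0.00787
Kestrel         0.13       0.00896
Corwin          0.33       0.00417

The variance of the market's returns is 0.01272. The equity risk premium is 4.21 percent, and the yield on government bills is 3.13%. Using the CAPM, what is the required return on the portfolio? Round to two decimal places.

β_Harlan = 0.02883 / 0.01272 = 2.2665
β_Ellery = 0.00949 / 0.01272 = 0.7461
β_Talbot = 0.00787 / 0.01272 = 0.6187
β_Kestrel = 0.00896 / 0.01272 = 0.7044
β_Corwin = 0.00417 / 0.01272 = 0.3278
β_P = Σ w_i β_i = 0.31×2.2665 + 0.10×0.7461 + 0.13×0.6187 + 0.13×0.7044 + 0.33×0.3278 = 1.0574
E(R_P) = R_f + β_P × MRP = 3.13% + 1.0574 × 4.21% = 7.58%

7.58%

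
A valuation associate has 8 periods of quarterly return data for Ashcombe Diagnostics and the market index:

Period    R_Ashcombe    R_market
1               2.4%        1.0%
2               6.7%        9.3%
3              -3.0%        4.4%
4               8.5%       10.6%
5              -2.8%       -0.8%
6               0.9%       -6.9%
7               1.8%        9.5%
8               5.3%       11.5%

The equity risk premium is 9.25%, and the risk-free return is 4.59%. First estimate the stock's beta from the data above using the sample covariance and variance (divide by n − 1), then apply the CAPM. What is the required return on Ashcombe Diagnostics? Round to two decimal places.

8.25%

Mean R_i = (2.4 + 6.7 − 3.0 + 8.5 − 2.8 + 0.9 + 1.8 + 5.3) / 8 = 2.4750%
Mean R_m = (1.0 + 9.3 + 4.4 + 10.6 − 0.8 − 6.9 + 9.5 + 11.5) / 8 = 4.8250%
Σ(R_i − R̄_i)(R_m − R̄_m) = 120.1550  ⇒  Cov = 120.1550 / 7 = 17.1650
Σ(R_m − R̄_m)² = 303.7150  ⇒  Var(R_m) = 303.7150 / 7 = 43.3879
β = Cov / Var(R_m) = 17.1650 / 43.3879 = 0.3956
E(R) = R_f + β × MRP = 4.59% + 0.3956 × 9.25% = 8.25%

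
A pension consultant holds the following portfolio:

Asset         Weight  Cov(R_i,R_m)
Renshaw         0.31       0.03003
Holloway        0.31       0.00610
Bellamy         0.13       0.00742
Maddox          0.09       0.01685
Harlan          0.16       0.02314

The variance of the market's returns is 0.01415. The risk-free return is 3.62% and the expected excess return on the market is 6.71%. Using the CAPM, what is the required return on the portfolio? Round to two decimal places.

β_Renshaw = 0.03003 / 0.01415 = 2.1223
β_Holloway = 0.00610 / 0.01415 = 0.4311
β_Bellamy = 0.00742 / 0.01415 = 0.5244
β_Maddox = 0.01685 / 0.01415 = 1.1908
β_Harlan = 0.02314 / 0.01415 = 1.6353
β_P = Σ w_i β_i = 0.31×2.1223 + 0.31×0.4311 + 0.13×0.5244 + 0.09×1.1908 + 0.16×1.6353 = 1.2285
E(R_P) = R_f + β_P × MRP = 3.62% + 1.2285 × 6.71% = 11.86%

11.86%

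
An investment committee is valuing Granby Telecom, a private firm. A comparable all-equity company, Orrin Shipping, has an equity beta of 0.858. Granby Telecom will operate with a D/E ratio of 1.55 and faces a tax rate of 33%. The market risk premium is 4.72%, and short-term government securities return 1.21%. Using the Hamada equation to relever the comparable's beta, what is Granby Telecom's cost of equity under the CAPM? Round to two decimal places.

9.47%

β_L = β_U × [1 + (1 − t)(D/E)] = 0.858 × [1 + (1 − 0.33) × 1.55]
    = 0.858 × [1 + 0.67 × 1.55] = 0.858 × 2.0385 = 1.7490
E(R) = R_f + β_L × MRP = 1.21% + 1.7490 × 4.72% = 9.47%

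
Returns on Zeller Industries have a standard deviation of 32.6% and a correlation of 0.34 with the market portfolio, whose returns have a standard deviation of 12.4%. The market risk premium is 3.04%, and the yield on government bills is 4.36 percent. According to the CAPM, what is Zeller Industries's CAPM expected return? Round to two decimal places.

7.08%

β = ρ × σ_i / σ_m = 0.34 × 32.6% / 12.4% = 0.8939
E(R) = 4.36% + 0.8939 × 3.04% = 7.08%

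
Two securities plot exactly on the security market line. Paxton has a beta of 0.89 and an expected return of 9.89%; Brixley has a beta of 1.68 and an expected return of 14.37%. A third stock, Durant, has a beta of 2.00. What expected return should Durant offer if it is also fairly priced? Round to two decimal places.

MRP (SML slope) = (14.37% − 9.89%) / (1.68 − 0.89) = 4.48% / 0.79 = 5.6709%
R_f (intercept) = 9.89% − 0.89 × 5.6709% = 4.8429%
E(R_Durant) = R_f + β × MRP = 4.8429% + 2.00 × 5.6709% = 16.18%

16.18%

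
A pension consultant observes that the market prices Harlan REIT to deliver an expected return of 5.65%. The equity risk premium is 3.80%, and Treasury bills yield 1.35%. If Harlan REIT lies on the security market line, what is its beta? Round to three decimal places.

1.132

β = (E(R) − R_f) / MRP = (5.65% − 1.35%) / 3.80% = 4.30% / 3.80% = 1.132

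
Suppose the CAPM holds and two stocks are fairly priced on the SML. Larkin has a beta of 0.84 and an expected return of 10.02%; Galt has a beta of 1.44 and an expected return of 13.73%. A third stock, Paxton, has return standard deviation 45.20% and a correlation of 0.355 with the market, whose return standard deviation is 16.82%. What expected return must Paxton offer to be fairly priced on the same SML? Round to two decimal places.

MRP = (13.73% − 10.02%) / (1.44 − 0.84) = 6.1833%
R_f = 10.02% − 0.84 × 6.1833% = 4.8260%
β_Paxton = ρ·σ_i/σ_m = 0.355 × 45.20 / 16.82 = 0.9540
E(R_Paxton) = R_f + β × MRP = 4.8260% + 0.9540 × 6.1833% = 10.72%

10.72%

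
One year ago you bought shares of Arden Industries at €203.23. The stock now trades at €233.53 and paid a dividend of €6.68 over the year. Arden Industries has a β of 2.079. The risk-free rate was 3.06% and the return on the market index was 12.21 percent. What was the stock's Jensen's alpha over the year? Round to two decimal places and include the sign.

Realised HPR = (P1 + D1 − P0) / P0 = (233.53 + 6.68 − 203.23) / 203.23 = 36.98 / 203.23 = 18.1961%
MRP = 12.21% − 3.06% = 9.15%
CAPM required = R_f + β·MRP = 3.06% + 2.079 × 9.15% = 22.08285%
α = realised − required = 18.1961% − 22.08285% = -3.89%

-3.89%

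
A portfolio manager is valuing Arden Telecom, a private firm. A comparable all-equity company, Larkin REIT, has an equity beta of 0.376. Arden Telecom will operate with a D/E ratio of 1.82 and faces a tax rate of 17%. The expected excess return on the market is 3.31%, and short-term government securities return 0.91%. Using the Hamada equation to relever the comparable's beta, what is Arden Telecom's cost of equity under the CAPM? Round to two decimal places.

β_L = β_U × [1 + (1 − t)(D/E)] = 0.376 × [1 + (1 − 0.17) × 1.82]
    = 0.376 × [1 + 0.83 × 1.82] = 0.376 × 2.5106 = 0.9440
E(R) = R_f + β_L × MRP = 0.91% + 0.9440 × 3.31% = 4.03%

4.03%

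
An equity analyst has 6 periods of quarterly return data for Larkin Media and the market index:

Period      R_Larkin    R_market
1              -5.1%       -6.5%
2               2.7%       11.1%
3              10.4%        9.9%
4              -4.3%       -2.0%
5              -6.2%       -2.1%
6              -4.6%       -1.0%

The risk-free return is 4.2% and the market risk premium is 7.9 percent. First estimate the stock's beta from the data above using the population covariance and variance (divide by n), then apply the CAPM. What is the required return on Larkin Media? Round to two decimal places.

10.43%

Mean R_i = (-5.1 + 2.7 + 10.4 − 4.3 − 6.2 − 4.6) / 6 = -1.1833%
Mean R_m = (-6.5 + 11.1 + 9.9 − 2.0 − 2.1 − 1.0) / 6 = 1.5667%
Σ(R_i − R̄_i)(R_m − R̄_m) = 203.4233  ⇒  Cov = 203.4233 / 6 = 33.9039
Σ(R_m − R̄_m)² = 258.1533  ⇒  Var(R_m) = 258.1533 / 6 = 43.0256
β = Cov / Var(R_m) = 33.9039 / 43.0256 = 0.7880
E(R) = R_f + β × MRP = 4.2% + 0.7880 × 7.9% = 10.43%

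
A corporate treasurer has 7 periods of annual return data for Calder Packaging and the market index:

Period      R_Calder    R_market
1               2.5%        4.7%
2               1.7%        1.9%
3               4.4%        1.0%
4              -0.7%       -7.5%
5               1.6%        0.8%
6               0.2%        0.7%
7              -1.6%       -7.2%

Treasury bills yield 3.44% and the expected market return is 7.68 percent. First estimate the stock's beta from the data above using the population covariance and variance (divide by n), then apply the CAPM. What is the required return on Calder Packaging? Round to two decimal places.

4.86%

Mean R_i = (2.5 + 1.7 + 4.4 − 0.7 + 1.6 + 0.2 − 1.6) / 7 = 1.1571%
Mean R_m = (4.7 + 1.9 + 1.0 − 7.5 + 0.8 + 0.7 − 7.2) / 7 = -0.8000%
Σ(R_i − R̄_i)(R_m − R̄_m) = 44.0500  ⇒  Cov = 44.0500 / 7 = 6.2929
Σ(R_m − R̄_m)² = 131.4400  ⇒  Var(R_m) = 131.4400 / 7 = 18.7771
β = Cov / Var(R_m) = 6.2929 / 18.7771 = 0.3351
MRP = 7.68% − 3.44% = 4.24%
E(R) = R_f + β × MRP = 3.44% + 0.3351 × 4.24% = 4.86%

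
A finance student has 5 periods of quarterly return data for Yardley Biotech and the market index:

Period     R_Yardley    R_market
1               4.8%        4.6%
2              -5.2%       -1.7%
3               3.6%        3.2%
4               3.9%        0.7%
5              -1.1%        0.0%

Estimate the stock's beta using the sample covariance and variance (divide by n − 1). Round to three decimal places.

1.450

Mean R_i = (4.8 − 5.2 + 3.6 + 3.9 − 1.1) / 5 = 1.2000%
Mean R_m = (4.6 − 1.7 + 3.2 + 0.7 + 0.0) / 5 = 1.3600%
Σ(R_i − R̄_i)(R_m − R̄_m) = 37.0100  ⇒  Cov = 37.0100 / 4 = 9.2525
Σ(R_m − R̄_m)² = 25.5320  ⇒  Var(R_m) = 25.5320 / 4 = 6.3830
β = Cov / Var(R_m) = 9.2525 / 6.3830 = 1.4496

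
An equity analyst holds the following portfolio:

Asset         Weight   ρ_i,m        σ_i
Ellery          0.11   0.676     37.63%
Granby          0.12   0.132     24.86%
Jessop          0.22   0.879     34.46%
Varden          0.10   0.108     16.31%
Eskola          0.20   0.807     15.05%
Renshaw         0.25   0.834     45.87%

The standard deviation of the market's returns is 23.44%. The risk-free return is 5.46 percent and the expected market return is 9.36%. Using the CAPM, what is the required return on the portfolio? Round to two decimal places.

9.12%

β_Ellery = 0.676 × 37.63% / 23.44% = 1.0852
β_Granby = 0.132 × 24.86% / 23.44% = 0.1400
β_Jessop = 0.879 × 34.46% / 23.44% = 1.2923
β_Varden = 0.108 × 16.31% / 23.44% = 0.0751
β_Eskola = 0.807 × 15.05% / 23.44% = 0.5181
β_Renshaw = 0.834 × 45.87% / 23.44% = 1.6321
β_P = Σ w_i β_i = 0.11×1.0852 + 0.12×0.1400 + 0.22×1.2923 + 0.10×0.0751 + 0.20×0.5181 + 0.25×1.6321 = 0.9396
MRP = 9.36% − 5.46% = 3.90%
E(R_P) = R_f + β_P × MRP = 5.46% + 0.9396 × 3.90% = 9.12%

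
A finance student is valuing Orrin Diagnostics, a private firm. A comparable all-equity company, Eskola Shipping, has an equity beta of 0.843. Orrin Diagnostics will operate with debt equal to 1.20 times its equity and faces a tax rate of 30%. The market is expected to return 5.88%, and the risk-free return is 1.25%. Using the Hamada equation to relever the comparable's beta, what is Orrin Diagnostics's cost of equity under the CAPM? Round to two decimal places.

β_L = β_U × [1 + (1 − t)(D/E)] = 0.843 × [1 + (1 − 0.30) × 1.20]
    = 0.843 × [1 + 0.70 × 1.20] = 0.843 × 1.8400 = 1.5511
MRP = 5.88% − 1.25% = 4.63%
E(R) = R_f + β_L × MRP = 1.25% + 1.5511 × 4.63% = 8.43%

8.43%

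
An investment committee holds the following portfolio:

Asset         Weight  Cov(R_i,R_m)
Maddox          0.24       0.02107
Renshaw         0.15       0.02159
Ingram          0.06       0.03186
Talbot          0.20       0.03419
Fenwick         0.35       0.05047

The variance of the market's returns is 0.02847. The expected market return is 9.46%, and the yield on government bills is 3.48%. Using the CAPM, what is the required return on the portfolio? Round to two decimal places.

β_Maddox = 0.02107 / 0.02847 = 0.7401
β_Renshaw = 0.02159 / 0.02847 = 0.7583
β_Ingram = 0.03186 / 0.02847 = 1.1191
β_Talbot = 0.03419 / 0.02847 = 1.2009
β_Fenwick = 0.05047 / 0.02847 = 1.7727
β_P = Σ w_i β_i = 0.24×0.7401 + 0.15×0.7583 + 0.06×1.1191 + 0.20×1.2009 + 0.35×1.7727 = 1.2191
MRP = 9.46% − 3.48% = 5.98%
E(R_P) = R_f + β_P × MRP = 3.48% + 1.2191 × 5.98% = 10.77%

10.77%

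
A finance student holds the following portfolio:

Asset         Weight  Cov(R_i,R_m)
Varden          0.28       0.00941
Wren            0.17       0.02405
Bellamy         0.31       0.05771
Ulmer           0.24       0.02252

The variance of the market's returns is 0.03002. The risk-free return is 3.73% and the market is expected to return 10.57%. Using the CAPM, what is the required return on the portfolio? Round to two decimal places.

β_Varden = 0.00941 / 0.03002 = 0.3135
β_Wren = 0.02405 / 0.03002 = 0.8011
β_Bellamy = 0.05771 / 0.03002 = 1.9224
β_Ulmer = 0.02252 / 0.03002 = 0.7502
β_P = Σ w_i β_i = 0.28×0.3135 + 0.17×0.8011 + 0.31×1.9224 + 0.24×0.7502 = 1.0000
MRP = 10.57% − 3.73% = 6.84%
E(R_P) = R_f + β_P × MRP = 3.73% + 1.0000 × 6.84% = 10.57%

10.57%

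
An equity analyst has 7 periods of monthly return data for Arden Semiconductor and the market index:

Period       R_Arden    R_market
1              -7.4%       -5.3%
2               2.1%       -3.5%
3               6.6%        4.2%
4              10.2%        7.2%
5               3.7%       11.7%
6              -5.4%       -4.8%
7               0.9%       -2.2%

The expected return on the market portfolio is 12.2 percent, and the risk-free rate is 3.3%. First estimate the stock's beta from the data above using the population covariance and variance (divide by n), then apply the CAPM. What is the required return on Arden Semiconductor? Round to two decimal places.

9.60%

Mean R_i = (-7.4 + 2.1 + 6.6 + 10.2 + 3.7 − 5.4 + 0.9) / 7 = 1.5286%
Mean R_m = (-5.3 − 3.5 + 4.2 + 7.2 + 11.7 − 4.8 − 2.2) / 7 = 1.0429%
Σ(R_i − R̄_i)(R_m − R̄_m) = 189.1014  ⇒  Cov = 189.1014 / 7 = 27.0145
Σ(R_m − R̄_m)² = 266.9771  ⇒  Var(R_m) = 266.9771 / 7 = 38.1396
β = Cov / Var(R_m) = 27.0145 / 38.1396 = 0.7083
MRP = 12.2% − 3.3% = 8.90%
E(R) = R_f + β × MRP = 3.3% + 0.7083 × 8.9% = 9.60%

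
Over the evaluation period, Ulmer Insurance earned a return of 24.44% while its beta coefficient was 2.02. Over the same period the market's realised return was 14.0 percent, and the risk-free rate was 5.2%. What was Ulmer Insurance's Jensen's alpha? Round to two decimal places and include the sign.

Market excess return = 14.0% − 5.2% = 8.80%
CAPM benchmark = R_f + β(R_m − R_f) = 5.2% + 2.02 × 8.8% = 22.9760%
α = actual − benchmark = 24.44% − 22.9760% = +1.46%

+1.46%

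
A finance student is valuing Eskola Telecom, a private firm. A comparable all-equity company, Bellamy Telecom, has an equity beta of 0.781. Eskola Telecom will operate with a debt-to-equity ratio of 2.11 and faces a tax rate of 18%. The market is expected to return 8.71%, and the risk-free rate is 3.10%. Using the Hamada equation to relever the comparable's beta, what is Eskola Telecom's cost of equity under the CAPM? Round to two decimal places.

β_L = β_U × [1 + (1 − t)(D/E)] = 0.781 × [1 + (1 − 0.18) × 2.11]
    = 0.781 × [1 + 0.82 × 2.11] = 0.781 × 2.7302 = 2.1323
MRP = 8.71% − 3.10% = 5.61%
E(R) = R_f + β_L × MRP = 3.10% + 2.1323 × 5.61% = 15.06%

15.06%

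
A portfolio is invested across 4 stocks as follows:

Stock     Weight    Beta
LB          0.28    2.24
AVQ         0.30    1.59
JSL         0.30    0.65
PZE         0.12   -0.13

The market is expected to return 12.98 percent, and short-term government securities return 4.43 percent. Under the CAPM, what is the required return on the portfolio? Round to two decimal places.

β_P = Σ w_i β_i = 0.28×2.24 + 0.30×1.59 + 0.30×0.65 + 0.12×-0.13 = 1.2836
MRP = 12.98% − 4.43% = 8.55%
E(R_P) = R_f + β_P × MRP = 4.43% + 1.2836 × 8.55% = 15.40%

15.40%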